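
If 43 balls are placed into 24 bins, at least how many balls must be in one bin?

By the pigeonhole principle: ceiling(43/24).

Final answer: 2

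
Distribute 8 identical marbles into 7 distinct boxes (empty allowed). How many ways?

Stars and bars: C(n+k-1, k-1) = C(14,6).

Final answer: C(14,6) = 3003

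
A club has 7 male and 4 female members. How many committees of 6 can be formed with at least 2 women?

Sum over valid woman counts:
C(4,2)C(7,4) = 210
C(4,3)C(7,3) = 140
C(4,4)C(7,2) = 21
Total: 210 + 140 + 21.

Final answer: 371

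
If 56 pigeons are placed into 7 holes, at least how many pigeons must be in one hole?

By the pigeonhole principle: ceiling(56/7).

Final answer: 8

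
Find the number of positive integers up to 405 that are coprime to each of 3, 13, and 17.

|div by 3|=135, |div by 13|=31, |div by 17|=23.
|div by 3&13|=10, |div by 3&17|=7, |div by 13&17|=1, |div by all|=0.
By inclusion-exclusion, divisible by at least one: 135+31+23-10-7-1+0 = 171.
Not divisible by any: 405 - 171.

Final answer: 234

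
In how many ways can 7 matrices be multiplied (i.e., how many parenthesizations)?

The structures are counted by the Catalan number C_n. Here n = 7 - 1 = 6.
C_n = C(2n,n)/(n+1), so C_{6} = C(12,6)/7 = 924/7.

Final answer: C_{6} = 132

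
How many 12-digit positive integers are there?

The leading digit cannot be 0 (9 options); the other 11 digits can be anything (10 options each).
Total: 9 x 10^11.

Final answer: 900000000000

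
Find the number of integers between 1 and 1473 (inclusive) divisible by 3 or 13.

Multiples of 3: 491. Multiples of 13: 113. Of both (lcm=39): 37.
By inclusion-exclusion: 491 + 113 - 37.

Final answer: 567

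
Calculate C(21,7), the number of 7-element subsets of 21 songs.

C(21,7) = 21!/(7! x (21-7)!).

Final answer: C(21,7) = 116280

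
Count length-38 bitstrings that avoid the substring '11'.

Let a(n) count valid strings. If the last bit is 0 the prefix is any valid string of length n-1; if it is 1 the string must end in 01 with a valid prefix of length n-2. So a(n) = a(n-1) + a(n-2), a(1)=2, a(2)=3.
Building up term by term: a(1)=2, a(2)=3, a(3)=5, a(4)=8, a(5)=13, a(6)=21, a(7)=34, a(8)=55, a(9)=89, a(10)=144, a(11)=233, a(12)=377, a(13)=610, a(14)=987, a(15)=1597, a(16)=2584, a(17)=4181, a(18)=6765, a(19)=10946, a(20)=17711, a(21)=28657, a(22)=46368, a(23)=75025, a(24)=121393, a(25)=196418, a(26)=317811, a(27)=514229, a(28)=832040, a(29)=1346269, a(30)=2178309, a(31)=3524578, a(32)=5702887, a(33)=9227465, a(34)=14930352, a(35)=24157817, a(36)=39088169, a(37)=63245986, a(38)=102334155.

Final answer: 102334155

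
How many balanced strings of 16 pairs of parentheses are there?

This is counted by the nth Catalan number C_n. Here n = 16 (pairs).
Using C_0 = 1 and C_(k+1) = C_k x 2(2k+1)/(k+2), build up term by term: C_1=1, C_2=2, C_3=5, C_4=14, C_5=42, C_6=132, C_7=429, C_8=1430, C_9=4862, C_10=16796, C_11=58786, C_12=208012, C_13=742900, C_14=2674440, C_15=9694845, C_16=35357670.

Final answer: C_{16} = 35357670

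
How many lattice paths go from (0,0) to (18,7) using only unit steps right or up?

Each path has 18 right steps and 7 up steps in some order (25 steps total).
Choose which 7 of the 25 steps are up: C(25,7).

Final answer: C(25,7) = 480700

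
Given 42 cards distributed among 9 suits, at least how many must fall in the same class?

By pigeonhole with 42 objects and 9 categories: ceiling(42/9).

Final answer: 5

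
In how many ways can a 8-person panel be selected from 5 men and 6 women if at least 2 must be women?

Sum over valid woman counts:
C(6,3)C(5,5) = 20
C(6,4)C(5,4) = 75
C(6,5)C(5,3) = 60
C(6,6)C(5,2) = 10
Total: 20 + 75 + 60 + 10.

Final answer: 165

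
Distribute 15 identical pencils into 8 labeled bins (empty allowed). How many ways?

Stars and bars: C(n+k-1, k-1) = C(22,7).

Final answer: C(22,7) = 170544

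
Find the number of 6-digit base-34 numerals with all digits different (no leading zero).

The leading digit has 33 choices (anything but zero); the next has 33 (anything but the first), then 32, and so on, one fewer each time.
Total: 33 x 33 x 32 x 31 x 30 x 29.

Final answer: 939850560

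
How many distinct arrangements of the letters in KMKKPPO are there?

Letters (K:3, M:1, O:1, P:2). Total letters: 7.
Permutations = 7!/(3! x 2!).

Final answer: 420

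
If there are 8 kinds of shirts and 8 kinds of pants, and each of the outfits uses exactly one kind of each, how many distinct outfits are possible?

By the multiplication principle: 8 x 8.

Final answer: 64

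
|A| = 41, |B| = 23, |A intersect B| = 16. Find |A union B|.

|A union B| = |A| + |B| - |A intersect B| = 41 + 23 - 16.

Final answer: 48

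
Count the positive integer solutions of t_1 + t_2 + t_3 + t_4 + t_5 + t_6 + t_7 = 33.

Substitute t'_i = t_i - 1 (so t'_i >= 0). Then sum t'_i = 33 - 7 = 26.
Stars and bars: C(26+7-1, 7-1) = C(32,6).

Final answer: C(32,6) = 906192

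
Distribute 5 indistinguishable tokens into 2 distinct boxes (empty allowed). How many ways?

Stars and bars: C(n+k-1, k-1) = C(6,1).

Final answer: C(6,1) = 6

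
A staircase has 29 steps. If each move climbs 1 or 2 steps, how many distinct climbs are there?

Let f(n) count the ways. The last step is size 1 or 2, so f(n) = f(n-1) + f(n-2) with f(1)=1, f(2)=2.
Computing successive values: f(1)=1, f(2)=2, f(3)=3, f(4)=5, f(5)=8, f(6)=13, f(7)=21, f(8)=34, f(9)=55, f(10)=89, f(11)=144, f(12)=233, f(13)=377, f(14)=610, f(15)=987, f(16)=1597, f(17)=2584, f(18)=4181, f(19)=6765, f(20)=10946, f(21)=17711, f(22)=28657, f(23)=46368, f(24)=75025, f(25)=121393, f(26)=196418, f(27)=317811, f(28)=514229, f(29)=832040.

Final answer: 832040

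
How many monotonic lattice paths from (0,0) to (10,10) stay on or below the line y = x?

Total monotonic paths to (10,10): C(20,10) = 184756.
By the reflection principle, paths that go above the diagonal number C(20,11) = 167960.
Valid Dyck paths: 184756 - 167960.
(This is the Catalan number C_{10}.)

Final answer: C_{10} = 16796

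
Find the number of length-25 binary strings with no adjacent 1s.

A valid string ends in 0 (append to any length-(n-1) valid string) or in 01 (append to any length-(n-2) valid string), so a(n) = a(n-1) + a(n-2) with a(1)=2, a(2)=3.
Building up term by term: a(1)=2, a(2)=3, a(3)=5, a(4)=8, a(5)=13, a(6)=21, a(7)=34, a(8)=55, a(9)=89, a(10)=144, a(11)=233, a(12)=377, a(13)=610, a(14)=987, a(15)=1597, a(16)=2584, a(17)=4181, a(18)=6765, a(19)=10946, a(20)=17711, a(21)=28657, a(22)=46368, a(23)=75025, a(24)=121393, a(25)=196418.

Final answer: 196418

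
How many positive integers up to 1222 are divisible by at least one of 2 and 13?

Multiples of 2: 611. Multiples of 13: 94. Of both (lcm=26): 47.
By inclusion-exclusion: 611 + 94 - 47.

Final answer: 658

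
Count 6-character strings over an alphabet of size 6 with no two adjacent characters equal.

Let g(n) count such strings. g(1) = 6, and each valid string of length n-1 extends in 5 ways (any symbol but the last), so g(n) = 5 g(n-1).
Total: g(6) = 6 x 5^5.

Final answer: 6 x 5^{5} = 18750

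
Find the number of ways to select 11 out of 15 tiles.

C(15,11) = 15!/(11! x 4!).

Final answer: \binom{15}{11} = 1365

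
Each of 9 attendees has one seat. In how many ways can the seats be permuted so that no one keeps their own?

D(n) = (n-1)(D(n-1) + D(n-2)), D(0)=1, D(1)=0.
D(2) = 1 x (0 + 1) = 1
D(3) = 2 x (1 + 0) = 2
D(4) = 3 x (2 + 1) = 9
D(5) = 4 x (9 + 2) = 44
D(6) = 5 x (44 + 9) = 265
D(7) = 6 x (265 + 44) = 1854
D(8) = 7 x (1854 + 265) = 14833
D(9) = 8 x (D(8) + D(7)) = 8 x (14833 + 1854)

Final answer: D(9) = 133496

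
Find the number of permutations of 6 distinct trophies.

The number of ways to arrange 6 distinct objects is 6!.

Final answer: 6! = 720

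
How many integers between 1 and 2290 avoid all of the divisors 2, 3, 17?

|div by 2|=1145, |div by 3|=763, |div by 17|=134.
|div by 2&3|=381, |div by 2&17|=67, |div by 3&17|=44, |div by all|=22.
By inclusion-exclusion, divisible by at least one: 1145+763+134-381-67-44+22 = 1572.
Not divisible by any: 2290 - 1572.

Final answer: 718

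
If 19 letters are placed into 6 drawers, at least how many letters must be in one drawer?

By the pigeonhole principle: ceiling(19/6).

Final answer: 4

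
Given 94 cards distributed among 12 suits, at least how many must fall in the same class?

By pigeonhole with 94 objects and 12 categories: ceiling(94/12).

Final answer: 8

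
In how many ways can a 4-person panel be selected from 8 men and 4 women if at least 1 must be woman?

Sum over valid woman counts:
C(4,1)C(8,3) = 224
C(4,2)C(8,2) = 168
C(4,3)C(8,1) = 32
C(4,4)C(8,0) = 1
Total: 224 + 168 + 32 + 1.

Final answer: 425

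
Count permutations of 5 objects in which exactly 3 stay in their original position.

Choose which 3 elements are fixed: C(5,3) = 10.
Derange the remaining 2 using D(j) = (j-1)(D(j-1) + D(j-2)), D(0)=1, D(1)=0: D(2)=1.
Total: 10 x 1.

Final answer: C(5,3) D(2) = 10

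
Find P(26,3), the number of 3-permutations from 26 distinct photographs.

P(26,3) = 26!/(26-3)! = 26!/23!.

Final answer: P(26,3) = 15600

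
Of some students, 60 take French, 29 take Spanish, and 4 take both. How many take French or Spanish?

|A union B| = |A| + |B| - |A intersect B| = 60 + 29 - 4.

Final answer: 85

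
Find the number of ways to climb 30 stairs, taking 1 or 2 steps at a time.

Let f(n) be the number of climbs. Removing the last move (1 or 2 steps) gives f(n) = f(n-1) + f(n-2); base cases f(1)=1, f(2)=2.
Computing successive values: f(1)=1, f(2)=2, f(3)=3, f(4)=5, f(5)=8, f(6)=13, f(7)=21, f(8)=34, f(9)=55, f(10)=89, f(11)=144, f(12)=233, f(13)=377, f(14)=610, f(15)=987, f(16)=1597, f(17)=2584, f(18)=4181, f(19)=6765, f(20)=10946, f(21)=17711, f(22)=28657, f(23)=46368, f(24)=75025, f(25)=121393, f(26)=196418, f(27)=317811, f(28)=514229, f(29)=832040, f(30)=1346269.

Final answer: 1346269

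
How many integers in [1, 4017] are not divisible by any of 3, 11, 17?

|div by 3|=1339, |div by 11|=365, |div by 17|=236.
|div by 3&11|=121, |div by 3&17|=78, |div by 11&17|=21, |div by all|=7.
By inclusion-exclusion, divisible by at least one: 1339+365+236-121-78-21+7 = 1727.
Not divisible by any: 4017 - 1727.

Final answer: 2290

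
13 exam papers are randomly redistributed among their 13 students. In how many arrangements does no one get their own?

Derangements satisfy D(n) = (n-1)(D(n-1) + D(n-2)), starting from D(0)=1, D(1)=0.
D(2) = 1 x (0 + 1) = 1
D(3) = 2 x (1 + 0) = 2
D(4) = 3 x (2 + 1) = 9
D(5) = 4 x (9 + 2) = 44
D(6) = 5 x (44 + 9) = 265
D(7) = 6 x (265 + 44) = 1854
D(8) = 7 x (1854 + 265) = 14833
D(9) = 8 x (14833 + 1854) = 133496
D(10) = 9 x (133496 + 14833) = 1334961
D(11) = 10 x (1334961 + 133496) = 14684570
D(12) = 11 x (14684570 + 1334961) = 176214841
D(13) = 12 x (D(12) + D(11)) = 12 x (176214841 + 14684570)

Final answer: D(13) = 2290792932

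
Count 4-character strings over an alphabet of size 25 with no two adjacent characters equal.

First character: 25 choices. Each subsequent: 24 choices (must differ from the previous one).
Total: 25 x 24^3.

Final answer: 25 x 24^{3} = 345600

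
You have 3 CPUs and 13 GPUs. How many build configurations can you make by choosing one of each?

By the multiplication principle: 3 x 13.

Final answer: 39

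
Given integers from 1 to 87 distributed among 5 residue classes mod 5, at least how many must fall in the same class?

By pigeonhole with 87 objects and 5 categories: ceiling(87/5).

Final answer: 18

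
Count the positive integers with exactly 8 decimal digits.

These are the integers in [10^7, 10^8), so the count is 10^8 - 10^7 = 9 x 10^7.

Final answer: 90000000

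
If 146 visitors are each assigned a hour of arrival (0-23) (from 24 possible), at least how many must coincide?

There are 24 possible values for hour of arrival (0-23). With 146 visitors and 24 categories, by pigeonhole: ceiling(146/24).

Final answer: 7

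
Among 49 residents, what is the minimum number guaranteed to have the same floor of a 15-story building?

There are 15 possible values for floor of a 15-story building. With 49 residents and 15 categories, by pigeonhole: ceiling(49/15).

Final answer: 4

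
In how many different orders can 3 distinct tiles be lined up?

The number of ways to arrange 3 distinct objects is 3!.

Final answer: 3! = 6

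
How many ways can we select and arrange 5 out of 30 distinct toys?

P(30,5) = 30!/(30-5)! = 30!/25!.

Final answer: P(30,5) = 17100720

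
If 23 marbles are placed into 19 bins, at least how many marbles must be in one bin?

By the pigeonhole principle: ceiling(23/19).

Final answer: 2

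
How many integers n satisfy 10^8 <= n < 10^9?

First digit: 9 choices (1-9). Each of the remaining 8 digits: 10 choices.
Total: 9 x 10^8.

Final answer: 900000000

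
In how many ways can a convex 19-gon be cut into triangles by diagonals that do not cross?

This is a standard Catalan-number count: the answer is C_n. Here n = 19 - 2 = 17.
C_n = C(2n,n) - C(2n,n+1), so C_{17} = C(34,17) - C(34,18) = 2333606220 - 2203961430.

Final answer: C_{17} = 129644790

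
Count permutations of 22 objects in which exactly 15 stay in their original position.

Choose which 15 elements are fixed: C(22,15) = 170544.
Derange the remaining 7 using D(j) = (j-1)(D(j-1) + D(j-2)), D(0)=1, D(1)=0: D(2)=1, D(3)=2, D(4)=9, D(5)=44, D(6)=265, D(7)=1854.
Total: 170544 x 1854.

Final answer: C(22,15) D(7) = 316188576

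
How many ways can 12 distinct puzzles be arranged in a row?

The number of ways to arrange 12 distinct objects is 12!.

Final answer: 12! = 479001600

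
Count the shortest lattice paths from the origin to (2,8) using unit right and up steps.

Each path has 2 right steps and 8 up steps in some order (10 steps total).
Choose which 8 of the 10 steps are up: C(10,8).

Final answer: C(10,8) = 45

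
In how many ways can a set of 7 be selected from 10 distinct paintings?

C(10,7) = 10!/(7! x 3!).

Final answer: \binom{10}{7} = 120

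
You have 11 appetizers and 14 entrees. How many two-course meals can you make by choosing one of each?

By the multiplication principle: 11 x 14.

Final answer: 154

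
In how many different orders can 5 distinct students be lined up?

The number of ways to arrange 5 distinct objects is 5!.

Final answer: 5! = 120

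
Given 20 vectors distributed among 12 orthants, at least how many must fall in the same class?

By pigeonhole with 20 objects and 12 categories: ceiling(20/12).

Final answer: 2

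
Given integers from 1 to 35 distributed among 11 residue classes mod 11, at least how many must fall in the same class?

By pigeonhole with 35 objects and 11 categories: ceiling(35/11).

Final answer: 4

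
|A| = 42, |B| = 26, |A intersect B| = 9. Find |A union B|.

|A union B| = |A| + |B| - |A intersect B| = 42 + 26 - 9.

Final answer: 59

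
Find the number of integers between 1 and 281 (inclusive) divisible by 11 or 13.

Multiples of 11: 25. Multiples of 13: 21. Of both (lcm=143): 1.
By inclusion-exclusion: 25 + 21 - 1.

Final answer: 45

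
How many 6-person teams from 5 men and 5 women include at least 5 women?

Sum over valid woman counts:
C(5,5)C(5,1).

Final answer: 5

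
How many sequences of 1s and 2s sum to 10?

Let f(n) count the ways. The last step is size 1 or 2, so f(n) = f(n-1) + f(n-2) with f(1)=1, f(2)=2.
Computing successive values: f(1)=1, f(2)=2, f(3)=3, f(4)=5, f(5)=8, f(6)=13, f(7)=21, f(8)=34, f(9)=55, f(10)=89.

Final answer: 89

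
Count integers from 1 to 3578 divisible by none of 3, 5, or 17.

|div by 3|=1192, |div by 5|=715, |div by 17|=210.
|div by 3&5|=238, |div by 3&17|=70, |div by 5&17|=42, |div by all|=14.
By inclusion-exclusion, divisible by at least one: 1192+715+210-238-70-42+14 = 1781.
Not divisible by any: 3578 - 1781.

Final answer: 1797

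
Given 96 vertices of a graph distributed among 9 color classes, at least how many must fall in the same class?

By pigeonhole with 96 objects and 9 categories: ceiling(96/9).

Final answer: 11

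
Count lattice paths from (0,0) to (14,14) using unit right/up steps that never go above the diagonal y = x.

Total monotonic paths to (14,14): C(28,14) = 40116600.
Paths that cross above y=x (reflection bijection): C(28,15) = 37442160.
Valid Dyck paths: 40116600 - 37442160.
(These counts are the Catalan numbers.)

Final answer: C_{14} = 2674440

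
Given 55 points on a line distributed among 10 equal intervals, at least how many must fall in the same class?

By pigeonhole with 55 objects and 10 categories: ceiling(55/10).

Final answer: 6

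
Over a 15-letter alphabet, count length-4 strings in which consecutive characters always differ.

First character: 15 choices. Each subsequent: 14 choices (must differ from the previous one).
Total: 15 x 14^3.

Final answer: 15 x 14^{3} = 41160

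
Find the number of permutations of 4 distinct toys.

The number of ways to arrange 4 distinct objects is 4!.

Final answer: 4! = 24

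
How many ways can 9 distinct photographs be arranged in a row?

The number of ways to arrange 9 distinct objects is 9!.

Final answer: 9! = 362880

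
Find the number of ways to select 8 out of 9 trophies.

C(9,8) = 9!/(8! x 1!).

Final answer: \binom{9}{8} = 9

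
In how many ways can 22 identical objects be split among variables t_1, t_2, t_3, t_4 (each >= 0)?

Stars and bars with 22 stars and 3 bars:
C(22+4-1, 4-1) = C(25,3).

Final answer: C(25,3) = 2300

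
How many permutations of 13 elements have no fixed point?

Derangements satisfy D(n) = (n-1)(D(n-1) + D(n-2)), starting from D(0)=1, D(1)=0.
Building up: D(2)=1, D(3)=2, D(4)=9, D(5)=44, D(6)=265, D(7)=1854, D(8)=14833, D(9)=133496, D(10)=1334961, D(11)=14684570, D(12)=176214841.
D(13) = 12 x (D(12) + D(11)) = 12 x (176214841 + 14684570).

Final answer: D(13) = 2290792932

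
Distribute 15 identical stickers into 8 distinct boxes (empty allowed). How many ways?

Stars and bars: C(n+k-1, k-1) = C(22,7).

Final answer: C(22,7) = 170544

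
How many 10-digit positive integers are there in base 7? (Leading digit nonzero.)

In base 7, the leading digit has 6 choices (1..6); each of the remaining 9 digits has 7 choices.
Total: 6 x 7^9.

Final answer: 242121642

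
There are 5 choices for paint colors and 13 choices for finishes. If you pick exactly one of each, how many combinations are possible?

By the multiplication principle: 5 x 13.

Final answer: 65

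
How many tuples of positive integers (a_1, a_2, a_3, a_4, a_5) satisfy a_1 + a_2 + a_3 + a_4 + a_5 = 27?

Substitute a'_i = a_i - 1 (so a'_i >= 0). Then sum a'_i = 27 - 5 = 22.
Stars and bars: C(22+5-1, 5-1) = C(26,4).

Final answer: C(26,4) = 14950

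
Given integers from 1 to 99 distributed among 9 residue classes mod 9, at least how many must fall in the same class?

By pigeonhole with 99 objects and 9 categories: ceiling(99/9).

Final answer: 11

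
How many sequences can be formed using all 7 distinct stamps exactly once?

The number of ways to arrange 7 distinct objects is 7!.

Final answer: 7! = 5040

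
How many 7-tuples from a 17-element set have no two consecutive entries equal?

Let g(n) count such strings. g(1) = 17, and each valid string of length n-1 extends in 16 ways (any symbol but the last), so g(n) = 16 g(n-1).
Total: g(7) = 17 x 16^6.

Final answer: 17 x 16^{6} = 285212672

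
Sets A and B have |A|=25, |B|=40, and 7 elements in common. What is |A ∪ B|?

|A union B| = |A| + |B| - |A intersect B| = 25 + 40 - 7.

Final answer: 58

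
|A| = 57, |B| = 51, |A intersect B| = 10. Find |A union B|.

|A union B| = |A| + |B| - |A intersect B| = 57 + 51 - 10.

Final answer: 98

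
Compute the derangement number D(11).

D(n) = (n-1)(D(n-1) + D(n-2)), D(0)=1, D(1)=0.
Building up: D(2)=1, D(3)=2, D(4)=9, D(5)=44, D(6)=265, D(7)=1854, D(8)=14833, D(9)=133496, D(10)=1334961.
D(11) = 10 x (D(10) + D(9)) = 10 x (1334961 + 133496).

Final answer: D(11) = 14684570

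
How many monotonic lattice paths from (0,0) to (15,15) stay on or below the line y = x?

Total monotonic paths to (15,15): C(30,15) = 155117520.
A path is bad iff it touches y = x + 1; reflecting its initial segment maps bad paths bijectively onto all paths to (14,16), of which there are C(30,16) = 145422675.
Valid Dyck paths: 155117520 - 145422675.
(This is the Catalan number C_{15}.)

Final answer: C_{15} = 9694845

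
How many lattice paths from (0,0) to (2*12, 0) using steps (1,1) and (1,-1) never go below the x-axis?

Total monotonic paths to (12,12): C(24,12) = 2704156.
By the reflection principle, paths that go above the diagonal number C(24,13) = 2496144.
Valid Dyck paths: 2704156 - 2496144.
(Check: C(24,12) - C(24,13) = C(24,12)/13, the Catalan number C_{12}.)

Final answer: C_{12} = 208012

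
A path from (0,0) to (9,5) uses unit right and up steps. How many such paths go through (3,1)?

Paths (0,0)->(3,1): C(4,1) = 4.
Paths (3,1)->(9,5): C(10,4) = 210.
By multiplication principle: 4 x 210.

Final answer: 840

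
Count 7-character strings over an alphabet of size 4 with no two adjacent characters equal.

First character: 4 choices. Each subsequent: 3 choices (must differ from the previous one).
Total: 4 x 3^6.

Final answer: 4 x 3^{6} = 2916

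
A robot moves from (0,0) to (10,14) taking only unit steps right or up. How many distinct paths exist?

Each path has 10 right steps and 14 up steps in some order (24 steps total).
Choose which 14 of the 24 steps are up: C(24,14).

Final answer: C(24,14) = 1961256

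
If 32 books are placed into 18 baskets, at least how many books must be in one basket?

By the pigeonhole principle: ceiling(32/18).

Final answer: 2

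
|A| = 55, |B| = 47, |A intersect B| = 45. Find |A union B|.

|A union B| = |A| + |B| - |A intersect B| = 55 + 47 - 45.

Final answer: 57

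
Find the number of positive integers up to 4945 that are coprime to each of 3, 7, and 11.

|div by 3|=1648, |div by 7|=706, |div by 11|=449.
|div by 3&7|=235, |div by 3&11|=149, |div by 7&11|=64, |div by all|=21.
By inclusion-exclusion, divisible by at least one: 1648+706+449-235-149-64+21 = 2376.
Not divisible by any: 4945 - 2376.

Final answer: 2569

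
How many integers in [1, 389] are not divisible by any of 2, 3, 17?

|div by 2|=194, |div by 3|=129, |div by 17|=22.
|div by 2&3|=64, |div by 2&17|=11, |div by 3&17|=7, |div by all|=3.
By inclusion-exclusion, divisible by at least one: 194+129+22-64-11-7+3 = 266.
Not divisible by any: 389 - 266.

Final answer: 123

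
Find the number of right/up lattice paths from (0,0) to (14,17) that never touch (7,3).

Total paths to (14,17): C(31,17) = 265182525.
Paths through (7,3): C(10,3) x C(21,14) = 13953600.
Avoiding (7,3): 265182525 - 13953600.

Final answer: 251228925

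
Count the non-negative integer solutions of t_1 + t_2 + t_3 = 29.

Stars and bars with 29 stars and 2 bars:
C(29+3-1, 3-1) = C(31,2).

Final answer: C(31,2) = 465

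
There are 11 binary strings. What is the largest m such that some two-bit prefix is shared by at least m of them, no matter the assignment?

There are 4 possible values for two-bit prefix. With 11 binary strings and 4 categories, by pigeonhole: ceiling(11/4).

Final answer: 3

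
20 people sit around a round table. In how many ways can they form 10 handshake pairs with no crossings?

The structures are counted by the Catalan number C_n. Here n = 20/2 = 10.
C_n = C(2n,n) - C(2n,n+1), so C_{10} = C(20,10) - C(20,11) = 184756 - 167960.

Final answer: C_{10} = 16796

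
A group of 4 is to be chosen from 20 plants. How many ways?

C(20,4) = 20!/(4! x 16!).

Final answer: \binom{20}{4} = 4845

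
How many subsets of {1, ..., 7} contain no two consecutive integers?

Let a(n) count such subsets of {1, ..., n}. Either n is excluded (a(n-1) ways) or n is included, forcing n-1 out (a(n-2) ways), so a(n) = a(n-1) + a(n-2) with a(1)=2, a(2)=3.
Computing successive values: a(1)=2, a(2)=3, a(3)=5, a(4)=8, a(5)=13, a(6)=21, a(7)=34.

Final answer: 34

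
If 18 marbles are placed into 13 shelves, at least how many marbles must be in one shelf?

By the pigeonhole principle: ceiling(18/13).

Final answer: 2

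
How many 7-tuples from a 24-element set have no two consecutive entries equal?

First character: 24 choices. Each subsequent: 23 choices (must differ from the previous one).
Total: 24 x 23^6.

Final answer: 24 x 23^{6} = 3552861336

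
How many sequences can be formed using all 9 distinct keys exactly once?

The number of ways to arrange 9 distinct objects is 9!.

Final answer: 9! = 362880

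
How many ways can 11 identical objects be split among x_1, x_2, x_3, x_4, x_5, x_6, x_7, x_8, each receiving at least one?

Substitute x'_i = x_i - 1 (so x'_i >= 0). Then sum x'_i = 11 - 8 = 3.
Stars and bars: C(3+8-1, 8-1) = C(10,7).

Final answer: C(10,7) = 120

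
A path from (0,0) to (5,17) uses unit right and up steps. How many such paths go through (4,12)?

Paths (0,0)->(4,12): C(16,12) = 1820.
Paths (4,12)->(5,17): C(6,5) = 6.
By multiplication principle: 1820 x 6.

Final answer: 10920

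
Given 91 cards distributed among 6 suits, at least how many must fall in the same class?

By pigeonhole with 91 objects and 6 categories: ceiling(91/6).

Final answer: 16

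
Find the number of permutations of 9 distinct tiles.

The number of ways to arrange 9 distinct objects is 9!.

Final answer: 9! = 362880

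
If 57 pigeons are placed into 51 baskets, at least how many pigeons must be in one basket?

By the pigeonhole principle: ceiling(57/51).

Final answer: 2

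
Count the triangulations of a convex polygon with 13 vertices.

This is a standard Catalan-number count: the answer is C_n. Here n = 13 - 2 = 11.
C_n = C(2n,n)/(n+1), so C_{11} = C(22,11)/12 = 705432/12.

Final answer: C_{11} = 58786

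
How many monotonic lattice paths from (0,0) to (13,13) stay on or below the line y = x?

Total monotonic paths to (13,13): C(26,13) = 10400600.
Reflecting each bad path at its first crossing gives a bijection with paths to (12,14): C(26,14) = 9657700.
Valid Dyck paths: 10400600 - 9657700.
(Equivalently, C_{13} = C(26,13)/14 = 10400600/14.)

Final answer: C_{13} = 742900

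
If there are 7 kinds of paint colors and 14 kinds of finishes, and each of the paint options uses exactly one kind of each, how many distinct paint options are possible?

By the multiplication principle: 7 x 14.

Final answer: 98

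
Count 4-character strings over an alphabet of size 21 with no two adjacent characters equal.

First character: 21 choices. Each subsequent: 20 choices (must differ from the previous one).
Total: 21 x 20^3.

Final answer: 21 x 20^{3} = 168000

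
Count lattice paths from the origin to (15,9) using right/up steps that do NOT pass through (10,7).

Total paths to (15,9): C(24,9) = 1307504.
Paths through (10,7): C(17,7) x C(7,2) = 408408.
Avoiding (10,7): 1307504 - 408408.

Final answer: 899096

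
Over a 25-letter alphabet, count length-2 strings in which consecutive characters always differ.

First character: 25 choices. Each subsequent: 24 choices (must differ from the previous one).
Total: 25 x 24^1.

Final answer: 25 x 24^{1} = 600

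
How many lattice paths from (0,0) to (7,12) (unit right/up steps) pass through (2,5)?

Paths (0,0)->(2,5): C(7,5) = 21.
Paths (2,5)->(7,12): C(12,7) = 792.
By multiplication principle: 21 x 792.

Final answer: 16632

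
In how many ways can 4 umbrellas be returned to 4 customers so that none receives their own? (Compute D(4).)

Use the recurrence D(n) = (n-1)(D(n-1) + D(n-2)) with D(0)=1, D(1)=0.
D(2) = 1 x (0 + 1) = 1
D(3) = 2 x (1 + 0) = 2
D(4) = 3 x (D(3) + D(2)) = 3 x (2 + 1)

Final answer: D(4) = 9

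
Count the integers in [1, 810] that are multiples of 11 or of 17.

Multiples of 11: 73. Multiples of 17: 47. Of both (lcm=187): 4.
By inclusion-exclusion: 73 + 47 - 4.

Final answer: 116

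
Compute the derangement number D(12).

D(n) = (n-1)(D(n-1) + D(n-2)), D(0)=1, D(1)=0.
Building up: D(2)=1, D(3)=2, D(4)=9, D(5)=44, D(6)=265, D(7)=1854, D(8)=14833, D(9)=133496, D(10)=1334961, D(11)=14684570.
D(12) = 11 x (D(11) + D(10)) = 11 x (14684570 + 1334961).

Final answer: D(12) = 176214841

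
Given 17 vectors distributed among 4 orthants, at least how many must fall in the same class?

By pigeonhole with 17 objects and 4 categories: ceiling(17/4).

Final answer: 5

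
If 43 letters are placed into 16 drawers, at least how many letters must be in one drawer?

By the pigeonhole principle: ceiling(43/16).

Final answer: 3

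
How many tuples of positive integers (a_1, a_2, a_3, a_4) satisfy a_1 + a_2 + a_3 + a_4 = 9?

Substitute a'_i = a_i - 1 (so a'_i >= 0). Then sum a'_i = 9 - 4 = 5.
Stars and bars: C(5+4-1, 4-1) = C(8,3).

Final answer: C(8,3) = 56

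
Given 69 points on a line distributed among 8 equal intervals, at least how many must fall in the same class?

By pigeonhole with 69 objects and 8 categories: ceiling(69/8).

Final answer: 9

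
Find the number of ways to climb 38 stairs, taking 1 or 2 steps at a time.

Let f(n) be the number of climbs. Removing the last move (1 or 2 steps) gives f(n) = f(n-1) + f(n-2); base cases f(1)=1, f(2)=2.
Building up term by term: f(1)=1, f(2)=2, f(3)=3, f(4)=5, f(5)=8, f(6)=13, f(7)=21, f(8)=34, f(9)=55, f(10)=89, f(11)=144, f(12)=233, f(13)=377, f(14)=610, f(15)=987, f(16)=1597, f(17)=2584, f(18)=4181, f(19)=6765, f(20)=10946, f(21)=17711, f(22)=28657, f(23)=46368, f(24)=75025, f(25)=121393, f(26)=196418, f(27)=317811, f(28)=514229, f(29)=832040, f(30)=1346269, f(31)=2178309, f(32)=3524578, f(33)=5702887, f(34)=9227465, f(35)=14930352, f(36)=24157817, f(37)=39088169, f(38)=63245986.

Final answer: 63245986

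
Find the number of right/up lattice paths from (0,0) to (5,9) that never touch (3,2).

Total paths to (5,9): C(14,9) = 2002.
Paths through (3,2): C(5,2) x C(9,7) = 360.
Avoiding (3,2): 2002 - 360.

Final answer: 1642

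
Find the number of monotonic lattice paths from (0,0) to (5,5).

Each path has 5 right steps and 5 up steps in some order (10 steps total).
Choose which 5 of the 10 steps are up: C(10,5).

Final answer: C(10,5) = 252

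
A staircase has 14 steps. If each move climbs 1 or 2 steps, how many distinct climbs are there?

Let f(n) count the ways. The last step is size 1 or 2, so f(n) = f(n-1) + f(n-2) with f(1)=1, f(2)=2.
Building up term by term: f(1)=1, f(2)=2, f(3)=3, f(4)=5, f(5)=8, f(6)=13, f(7)=21, f(8)=34, f(9)=55, f(10)=89, f(11)=144, f(12)=233, f(13)=377, f(14)=610.

Final answer: 610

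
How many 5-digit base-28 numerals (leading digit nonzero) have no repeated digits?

First digit: 27 (nonzero). Second: 27 (not first). Third: 26, etc.
Total: 27 x 27 x 26 x 25 x 24.

Final answer: 11372400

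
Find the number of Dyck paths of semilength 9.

Total monotonic paths to (9,9): C(18,9) = 48620.
By the reflection principle, paths that go above the diagonal number C(18,10) = 43758.
Valid Dyck paths: 48620 - 43758.
(These counts are the Catalan numbers.)

Final answer: C_{9} = 4862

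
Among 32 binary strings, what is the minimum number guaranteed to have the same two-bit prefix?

There are 4 possible values for two-bit prefix. With 32 binary strings and 4 categories, by pigeonhole: ceiling(32/4).

Final answer: 8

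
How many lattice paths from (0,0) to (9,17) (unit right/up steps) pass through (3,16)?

Paths (0,0)->(3,16): C(19,16) = 969.
Paths (3,16)->(9,17): C(7,1) = 7.
By multiplication principle: 969 x 7.

Final answer: 6783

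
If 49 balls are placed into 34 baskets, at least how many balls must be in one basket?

By the pigeonhole principle: ceiling(49/34).

Final answer: 2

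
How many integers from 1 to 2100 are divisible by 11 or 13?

Multiples of 11: 190. Multiples of 13: 161. Of both (lcm=143): 14.
By inclusion-exclusion: 190 + 161 - 14.

Final answer: 337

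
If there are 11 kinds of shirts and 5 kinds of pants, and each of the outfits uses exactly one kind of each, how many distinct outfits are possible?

By the multiplication principle: 11 x 5.

Final answer: 55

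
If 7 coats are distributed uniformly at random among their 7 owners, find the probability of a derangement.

Use the recurrence D(n) = (n-1)(D(n-1) + D(n-2)) with D(0)=1, D(1)=0.
Building up: D(2)=1, D(3)=2, D(4)=9, D(5)=44, D(6)=265, D(7)=1854.
Total arrangements: 7! = 5040.
Probability = D(7)/7! = 103/280.

Final answer: D(7)/7! = 1854/5040 = 0.367857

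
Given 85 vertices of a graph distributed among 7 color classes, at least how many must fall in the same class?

By pigeonhole with 85 objects and 7 categories: ceiling(85/7).

Final answer: 13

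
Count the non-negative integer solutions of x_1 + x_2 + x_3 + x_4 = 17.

Stars and bars with 17 stars and 3 bars:
C(17+4-1, 4-1) = C(20,3).

Final answer: C(20,3) = 1140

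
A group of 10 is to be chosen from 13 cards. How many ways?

C(13,10) = 13!/(10! x 3!).

Final answer: \binom{13}{10} = 286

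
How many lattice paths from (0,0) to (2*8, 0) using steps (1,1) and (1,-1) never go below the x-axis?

Total monotonic paths to (8,8): C(16,8) = 12870.
Paths that cross above y=x (reflection bijection): C(16,9) = 11440.
Valid Dyck paths: 12870 - 11440.
(These counts are the Catalan numbers.)

Final answer: C_{8} = 1430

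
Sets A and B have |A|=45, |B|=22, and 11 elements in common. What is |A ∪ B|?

|A union B| = |A| + |B| - |A intersect B| = 45 + 22 - 11.

Final answer: 56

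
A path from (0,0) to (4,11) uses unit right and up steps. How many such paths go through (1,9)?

Paths (0,0)->(1,9): C(10,9) = 10.
Paths (1,9)->(4,11): C(5,2) = 10.
By multiplication principle: 10 x 10.

Final answer: 100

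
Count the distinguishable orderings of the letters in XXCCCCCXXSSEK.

Letters (C:5, E:1, K:1, S:2, X:4). Total letters: 13.
Permutations = 13!/(5! x 4! x 2!).

Final answer: 1081080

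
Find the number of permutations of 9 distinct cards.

The number of ways to arrange 9 distinct objects is 9!.

Final answer: 9! = 362880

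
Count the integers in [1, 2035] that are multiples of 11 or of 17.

Multiples of 11: 185. Multiples of 17: 119. Of both (lcm=187): 10.
By inclusion-exclusion: 185 + 119 - 10.

Final answer: 294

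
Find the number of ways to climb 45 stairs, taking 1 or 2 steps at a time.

Let f(n) count the ways. The last step is size 1 or 2, so f(n) = f(n-1) + f(n-2) with f(1)=1, f(2)=2.
Building up term by term: f(1)=1, f(2)=2, f(3)=3, f(4)=5, f(5)=8, f(6)=13, f(7)=21, f(8)=34, f(9)=55, f(10)=89, f(11)=144, f(12)=233, f(13)=377, f(14)=610, f(15)=987, f(16)=1597, f(17)=2584, f(18)=4181, f(19)=6765, f(20)=10946, f(21)=17711, f(22)=28657, f(23)=46368, f(24)=75025, f(25)=121393, f(26)=196418, f(27)=317811, f(28)=514229, f(29)=832040, f(30)=1346269, f(31)=2178309, f(32)=3524578, f(33)=5702887, f(34)=9227465, f(35)=14930352, f(36)=24157817, f(37)=39088169, f(38)=63245986, f(39)=102334155, f(40)=165580141, f(41)=267914296, f(42)=433494437, f(43)=701408733, f(44)=1134903170, f(45)=1836311903.

Final answer: 1836311903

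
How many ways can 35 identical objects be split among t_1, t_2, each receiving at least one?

Substitute t'_i = t_i - 1 (so t'_i >= 0). Then sum t'_i = 35 - 2 = 33.
Stars and bars: C(33+2-1, 2-1) = C(34,1).

Final answer: C(34,1) = 34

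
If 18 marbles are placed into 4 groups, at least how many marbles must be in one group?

By the pigeonhole principle: ceiling(18/4).

Final answer: 5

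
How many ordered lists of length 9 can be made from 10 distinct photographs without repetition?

P(10,9) = 10!/(10-9)! = 10!/1!.

Final answer: P(10,9) = 3628800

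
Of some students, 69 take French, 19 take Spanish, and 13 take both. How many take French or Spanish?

|A union B| = |A| + |B| - |A intersect B| = 69 + 19 - 13.

Final answer: 75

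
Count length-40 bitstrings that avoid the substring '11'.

A valid string ends in 0 (append to any length-(n-1) valid string) or in 01 (append to any length-(n-2) valid string), so a(n) = a(n-1) + a(n-2) with a(1)=2, a(2)=3.
Iterating the recurrence: a(1)=2, a(2)=3, a(3)=5, a(4)=8, a(5)=13, a(6)=21, a(7)=34, a(8)=55, a(9)=89, a(10)=144, a(11)=233, a(12)=377, a(13)=610, a(14)=987, a(15)=1597, a(16)=2584, a(17)=4181, a(18)=6765, a(19)=10946, a(20)=17711, a(21)=28657, a(22)=46368, a(23)=75025, a(24)=121393, a(25)=196418, a(26)=317811, a(27)=514229, a(28)=832040, a(29)=1346269, a(30)=2178309, a(31)=3524578, a(32)=5702887, a(33)=9227465, a(34)=14930352, a(35)=24157817, a(36)=39088169, a(37)=63245986, a(38)=102334155, a(39)=165580141, a(40)=267914296.

Final answer: 267914296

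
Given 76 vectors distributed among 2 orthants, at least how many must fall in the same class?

By pigeonhole with 76 objects and 2 categories: ceiling(76/2).

Final answer: 38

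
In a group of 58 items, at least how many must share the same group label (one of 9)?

There are 9 possible values for group label (one of 9). With 58 items and 9 categories, by pigeonhole: ceiling(58/9).

Final answer: 7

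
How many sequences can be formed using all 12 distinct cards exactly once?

The number of ways to arrange 12 distinct objects is 12!.

Final answer: 12! = 479001600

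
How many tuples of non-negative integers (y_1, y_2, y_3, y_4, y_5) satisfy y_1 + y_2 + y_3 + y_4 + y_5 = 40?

Stars and bars with 40 stars and 4 bars:
C(40+5-1, 5-1) = C(44,4).

Final answer: C(44,4) = 135751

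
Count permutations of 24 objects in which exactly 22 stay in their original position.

Choose which 22 elements are fixed: C(24,22) = 276.
Derange the remaining 2 using D(j) = (j-1)(D(j-1) + D(j-2)), D(0)=1, D(1)=0: D(2)=1.
Total: 276 x 1.

Final answer: C(24,22) D(2) = 276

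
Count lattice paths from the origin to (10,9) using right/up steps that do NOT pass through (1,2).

Total paths to (10,9): C(19,9) = 92378.
Paths through (1,2): C(3,2) x C(16,7) = 34320.
Avoiding (1,2): 92378 - 34320.

Final answer: 58058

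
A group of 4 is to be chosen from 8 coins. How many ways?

C(8,4) = 8!/(4! x 4!).

Final answer: \binom{8}{4} = 70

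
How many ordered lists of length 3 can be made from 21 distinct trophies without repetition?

P(21,3) = 21!/(21-3)! = 21!/18!.

Final answer: P(21,3) = 7980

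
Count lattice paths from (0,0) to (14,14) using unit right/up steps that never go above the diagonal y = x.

Total monotonic paths to (14,14): C(28,14) = 40116600.
Reflecting each bad path at its first crossing gives a bijection with paths to (13,15): C(28,15) = 37442160.
Valid Dyck paths: 40116600 - 37442160.
(This is the Catalan number C_{14}.)

Final answer: C_{14} = 2674440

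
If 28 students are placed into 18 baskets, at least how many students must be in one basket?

By the pigeonhole principle: ceiling(28/18).

Final answer: 2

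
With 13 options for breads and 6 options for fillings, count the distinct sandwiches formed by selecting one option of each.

By the multiplication principle: 13 x 6.

Final answer: 78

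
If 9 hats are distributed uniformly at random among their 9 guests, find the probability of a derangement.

Derangements satisfy D(n) = (n-1)(D(n-1) + D(n-2)), starting from D(0)=1, D(1)=0.
Building up: D(2)=1, D(3)=2, D(4)=9, D(5)=44, D(6)=265, D(7)=1854, D(8)=14833, D(9)=133496.
Total arrangements: 9! = 362880.
Probability = D(9)/9! = 16687/45360.

Final answer: D(9)/9! = 133496/362880 = 0.367879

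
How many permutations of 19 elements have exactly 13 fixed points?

Choose which 13 elements are fixed: C(19,13) = 27132.
Derange the remaining 6 using D(j) = (j-1)(D(j-1) + D(j-2)), D(0)=1, D(1)=0: D(2)=1, D(3)=2, D(4)=9, D(5)=44, D(6)=265.
Total: 27132 x 265.

Final answer: C(19,13) D(6) = 7189980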